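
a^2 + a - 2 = (a - 1)*(a + 2)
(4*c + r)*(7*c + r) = 28*c^2 + 11*c*r + r^2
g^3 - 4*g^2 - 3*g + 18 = (g - 3)^2*(g + 2)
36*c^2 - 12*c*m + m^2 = (-6*c + m)^2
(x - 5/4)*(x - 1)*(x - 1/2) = x^3 - 11*x^2/4 + 19*x/8 - 5/8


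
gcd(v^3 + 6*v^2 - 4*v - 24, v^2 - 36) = v + 6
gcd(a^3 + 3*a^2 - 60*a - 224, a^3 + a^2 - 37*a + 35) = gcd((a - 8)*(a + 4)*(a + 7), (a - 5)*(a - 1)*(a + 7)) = a + 7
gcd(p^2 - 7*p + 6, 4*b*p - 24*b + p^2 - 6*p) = p - 6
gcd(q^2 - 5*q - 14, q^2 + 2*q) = q + 2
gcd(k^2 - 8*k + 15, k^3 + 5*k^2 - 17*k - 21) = k - 3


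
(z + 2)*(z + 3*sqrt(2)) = z^2 + 2*z + 3*sqrt(2)*z + 6*sqrt(2)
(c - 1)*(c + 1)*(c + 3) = c^3 + 3*c^2 - c - 3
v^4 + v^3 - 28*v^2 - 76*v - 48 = (v - 6)*(v + 1)*(v + 2)*(v + 4)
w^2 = w^2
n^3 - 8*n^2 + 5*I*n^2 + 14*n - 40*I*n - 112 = (n - 8)*(n - 2*I)*(n + 7*I)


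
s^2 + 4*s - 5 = (s - 1)*(s + 5)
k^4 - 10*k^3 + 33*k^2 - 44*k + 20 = (k - 5)*(k - 2)^2*(k - 1)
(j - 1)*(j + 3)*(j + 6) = j^3 + 8*j^2 + 9*j - 18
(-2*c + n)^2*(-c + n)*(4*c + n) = -16*c^4 + 28*c^3*n - 12*c^2*n^2 - c*n^3 + n^4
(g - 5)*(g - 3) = g^2 - 8*g + 15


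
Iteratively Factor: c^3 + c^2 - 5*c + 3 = (c - 1)*(c^2 + 2*c - 3) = (c - 1)*(c + 3)*(c - 1)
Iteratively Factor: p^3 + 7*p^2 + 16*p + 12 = (p + 2)*(p^2 + 5*p + 6) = (p + 2)*(p + 3)*(p + 2)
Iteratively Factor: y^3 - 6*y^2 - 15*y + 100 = (y + 4)*(y^2 - 10*y + 25) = (y - 5)*(y + 4)*(y - 5)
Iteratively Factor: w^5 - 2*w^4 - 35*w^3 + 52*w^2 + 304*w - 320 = (w - 1)*(w^4 - w^3 - 36*w^2 + 16*w + 320) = (w - 1)*(w + 4)*(w^3 - 5*w^2 - 16*w + 80) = (w - 5)*(w - 1)*(w + 4)*(w^2 - 16) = (w - 5)*(w - 4)*(w - 1)*(w + 4)*(w + 4)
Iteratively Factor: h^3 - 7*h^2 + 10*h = (h - 2)*(h^2 - 5*h) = (h - 5)*(h - 2)*(h)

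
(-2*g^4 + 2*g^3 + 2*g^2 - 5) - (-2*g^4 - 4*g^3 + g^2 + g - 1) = 6*g^3 + g^2 - g - 4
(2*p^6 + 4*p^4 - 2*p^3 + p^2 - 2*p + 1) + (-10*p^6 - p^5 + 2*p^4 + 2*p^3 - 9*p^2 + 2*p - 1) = -8*p^6 - p^5 + 6*p^4 - 8*p^2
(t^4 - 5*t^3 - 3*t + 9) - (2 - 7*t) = t^4 - 5*t^3 + 4*t + 7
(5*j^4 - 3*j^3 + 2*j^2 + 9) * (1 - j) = -5*j^5 + 8*j^4 - 5*j^3 + 2*j^2 - 9*j + 9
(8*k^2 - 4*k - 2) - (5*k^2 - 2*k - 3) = 3*k^2 - 2*k + 1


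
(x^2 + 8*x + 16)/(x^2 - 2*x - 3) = (x^2 + 8*x + 16)/(x^2 - 2*x - 3)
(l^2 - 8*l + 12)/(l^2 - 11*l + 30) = (l - 2)/(l - 5)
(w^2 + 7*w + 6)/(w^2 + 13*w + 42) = (w + 1)/(w + 7)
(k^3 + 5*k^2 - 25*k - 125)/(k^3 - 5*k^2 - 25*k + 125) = (k + 5)/(k - 5)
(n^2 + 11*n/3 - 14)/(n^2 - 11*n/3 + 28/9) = 3*(n + 6)/(3*n - 4)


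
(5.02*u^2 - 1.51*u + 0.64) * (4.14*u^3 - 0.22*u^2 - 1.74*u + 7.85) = 20.7828*u^5 - 7.3558*u^4 - 5.753*u^3 + 41.8936*u^2 - 12.9671*u + 5.024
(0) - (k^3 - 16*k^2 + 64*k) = -k^3 + 16*k^2 - 64*k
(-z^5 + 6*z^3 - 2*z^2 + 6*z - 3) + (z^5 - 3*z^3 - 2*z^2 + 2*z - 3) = 3*z^3 - 4*z^2 + 8*z - 6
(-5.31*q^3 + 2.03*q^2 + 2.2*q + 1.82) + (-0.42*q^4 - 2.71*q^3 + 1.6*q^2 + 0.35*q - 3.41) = -0.42*q^4 - 8.02*q^3 + 3.63*q^2 + 2.55*q - 1.59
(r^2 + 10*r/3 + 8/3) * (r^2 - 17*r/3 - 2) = r^4 - 7*r^3/3 - 164*r^2/9 - 196*r/9 - 16/3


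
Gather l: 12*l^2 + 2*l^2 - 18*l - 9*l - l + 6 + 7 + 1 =14*l^2 - 28*l + 14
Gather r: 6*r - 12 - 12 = 6*r - 24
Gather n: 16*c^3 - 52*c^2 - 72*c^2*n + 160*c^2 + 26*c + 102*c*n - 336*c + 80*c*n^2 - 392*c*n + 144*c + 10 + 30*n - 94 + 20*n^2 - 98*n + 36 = 16*c^3 + 108*c^2 - 166*c + n^2*(80*c + 20) + n*(-72*c^2 - 290*c - 68) - 48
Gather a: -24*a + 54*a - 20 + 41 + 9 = 30*a + 30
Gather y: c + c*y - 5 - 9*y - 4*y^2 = c - 4*y^2 + y*(c - 9) - 5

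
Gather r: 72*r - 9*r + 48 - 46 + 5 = 63*r + 7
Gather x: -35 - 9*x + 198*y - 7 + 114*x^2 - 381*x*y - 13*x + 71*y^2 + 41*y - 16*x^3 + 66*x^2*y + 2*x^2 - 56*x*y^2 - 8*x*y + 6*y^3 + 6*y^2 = -16*x^3 + x^2*(66*y + 116) + x*(-56*y^2 - 389*y - 22) + 6*y^3 + 77*y^2 + 239*y - 42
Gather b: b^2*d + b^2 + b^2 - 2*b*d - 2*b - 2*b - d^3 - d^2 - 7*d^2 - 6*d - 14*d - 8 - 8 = b^2*(d + 2) + b*(-2*d - 4) - d^3 - 8*d^2 - 20*d - 16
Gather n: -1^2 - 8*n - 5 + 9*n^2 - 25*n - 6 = 9*n^2 - 33*n - 12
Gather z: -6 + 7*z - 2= 7*z - 8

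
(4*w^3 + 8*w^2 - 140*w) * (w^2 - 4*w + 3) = 4*w^5 - 8*w^4 - 160*w^3 + 584*w^2 - 420*w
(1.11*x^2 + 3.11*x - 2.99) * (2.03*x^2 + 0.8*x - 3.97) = 2.2533*x^4 + 7.2013*x^3 - 7.9884*x^2 - 14.7387*x + 11.8703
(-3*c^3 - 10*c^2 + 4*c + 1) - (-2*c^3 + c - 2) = -c^3 - 10*c^2 + 3*c + 3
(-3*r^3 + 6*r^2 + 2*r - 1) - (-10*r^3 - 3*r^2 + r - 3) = 7*r^3 + 9*r^2 + r + 2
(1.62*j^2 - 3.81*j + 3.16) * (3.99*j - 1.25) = 6.4638*j^3 - 17.2269*j^2 + 17.3709*j - 3.95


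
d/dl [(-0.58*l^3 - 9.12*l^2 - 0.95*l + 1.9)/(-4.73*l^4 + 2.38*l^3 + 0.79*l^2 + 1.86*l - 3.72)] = l*(-2.7434*l^5 - 86.2752*l^4 + 7.76689999999999*l^3 + 38.3124*l^2 - 23.3059*l + 64.8508)/(22.3729*l^8 - 22.5148*l^7 - 1.809*l^6 - 13.8352*l^5 + 44.6689*l^4 - 14.7684*l^3 - 2.418*l^2 - 13.8384*l + 13.8384)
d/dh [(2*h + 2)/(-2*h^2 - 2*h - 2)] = (-h^2 - h + (h + 1)*(2*h + 1) - 1)/(h^2 + h + 1)^2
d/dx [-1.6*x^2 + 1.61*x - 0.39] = 1.61 - 3.2*x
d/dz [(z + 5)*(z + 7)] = 2*z + 12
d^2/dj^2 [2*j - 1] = 0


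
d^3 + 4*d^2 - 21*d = d*(d - 3)*(d + 7)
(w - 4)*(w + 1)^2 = w^3 - 2*w^2 - 7*w - 4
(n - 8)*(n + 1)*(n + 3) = n^3 - 4*n^2 - 29*n - 24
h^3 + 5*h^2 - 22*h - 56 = (h - 4)*(h + 2)*(h + 7)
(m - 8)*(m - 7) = m^2 - 15*m + 56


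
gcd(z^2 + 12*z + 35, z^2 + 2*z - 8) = 1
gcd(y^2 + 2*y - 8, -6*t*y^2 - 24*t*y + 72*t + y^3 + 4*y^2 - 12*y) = y - 2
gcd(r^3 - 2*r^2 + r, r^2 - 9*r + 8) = r - 1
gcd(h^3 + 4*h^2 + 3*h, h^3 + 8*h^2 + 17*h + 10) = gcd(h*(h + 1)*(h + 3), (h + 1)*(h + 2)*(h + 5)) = h + 1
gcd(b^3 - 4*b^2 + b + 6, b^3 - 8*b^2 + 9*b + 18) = b^2 - 2*b - 3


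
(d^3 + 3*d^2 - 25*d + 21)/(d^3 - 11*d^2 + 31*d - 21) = (d + 7)/(d - 7)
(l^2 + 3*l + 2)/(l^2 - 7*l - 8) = (l + 2)/(l - 8)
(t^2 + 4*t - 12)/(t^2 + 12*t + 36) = (t - 2)/(t + 6)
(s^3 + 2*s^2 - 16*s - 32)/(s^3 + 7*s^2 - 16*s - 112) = (s + 2)/(s + 7)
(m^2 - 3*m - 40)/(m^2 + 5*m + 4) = (m^2 - 3*m - 40)/(m^2 + 5*m + 4)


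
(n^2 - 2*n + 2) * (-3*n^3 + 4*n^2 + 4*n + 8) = -3*n^5 + 10*n^4 - 10*n^3 + 8*n^2 - 8*n + 16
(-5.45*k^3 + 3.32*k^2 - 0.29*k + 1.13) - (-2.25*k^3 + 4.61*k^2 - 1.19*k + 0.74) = -3.2*k^3 - 1.29*k^2 + 0.9*k + 0.39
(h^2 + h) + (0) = h^2 + h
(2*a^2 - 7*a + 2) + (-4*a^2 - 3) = -2*a^2 - 7*a - 1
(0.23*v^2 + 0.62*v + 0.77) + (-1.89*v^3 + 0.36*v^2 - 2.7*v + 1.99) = -1.89*v^3 + 0.59*v^2 - 2.08*v + 2.76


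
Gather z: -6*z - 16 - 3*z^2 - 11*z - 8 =-3*z^2 - 17*z - 24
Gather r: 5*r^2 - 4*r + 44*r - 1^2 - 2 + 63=5*r^2 + 40*r + 60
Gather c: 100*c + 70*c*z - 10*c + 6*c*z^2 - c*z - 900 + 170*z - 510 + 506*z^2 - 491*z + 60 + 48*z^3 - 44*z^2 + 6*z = c*(6*z^2 + 69*z + 90) + 48*z^3 + 462*z^2 - 315*z - 1350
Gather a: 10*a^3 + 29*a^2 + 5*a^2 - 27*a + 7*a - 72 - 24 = 10*a^3 + 34*a^2 - 20*a - 96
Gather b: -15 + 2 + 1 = -12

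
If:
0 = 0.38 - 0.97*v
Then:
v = 0.39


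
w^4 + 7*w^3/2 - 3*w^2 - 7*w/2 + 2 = (w - 1)*(w - 1/2)*(w + 1)*(w + 4)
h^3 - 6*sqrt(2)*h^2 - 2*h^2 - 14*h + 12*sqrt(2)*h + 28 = (h - 2)*(h - 7*sqrt(2))*(h + sqrt(2))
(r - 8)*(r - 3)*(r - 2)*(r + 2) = r^4 - 11*r^3 + 20*r^2 + 44*r - 96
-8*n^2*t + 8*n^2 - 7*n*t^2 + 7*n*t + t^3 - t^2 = (-8*n + t)*(n + t)*(t - 1)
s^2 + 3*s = s*(s + 3)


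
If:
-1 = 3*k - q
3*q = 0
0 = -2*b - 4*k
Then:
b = 2/3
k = -1/3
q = 0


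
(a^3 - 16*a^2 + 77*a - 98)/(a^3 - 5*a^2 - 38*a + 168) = (a^2 - 9*a + 14)/(a^2 + 2*a - 24)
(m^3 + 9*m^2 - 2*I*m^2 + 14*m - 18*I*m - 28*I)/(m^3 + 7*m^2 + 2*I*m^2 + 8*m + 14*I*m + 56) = (m + 2)/(m + 4*I)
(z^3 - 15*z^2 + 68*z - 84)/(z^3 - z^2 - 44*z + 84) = (z - 7)/(z + 7)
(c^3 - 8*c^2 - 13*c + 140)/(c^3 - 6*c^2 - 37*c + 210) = (c + 4)/(c + 6)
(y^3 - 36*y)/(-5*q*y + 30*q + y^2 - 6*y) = y*(y + 6)/(-5*q + y)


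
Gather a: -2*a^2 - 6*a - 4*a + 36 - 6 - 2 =-2*a^2 - 10*a + 28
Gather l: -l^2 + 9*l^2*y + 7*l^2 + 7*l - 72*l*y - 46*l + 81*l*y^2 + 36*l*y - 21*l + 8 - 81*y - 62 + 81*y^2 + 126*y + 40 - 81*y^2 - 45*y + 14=l^2*(9*y + 6) + l*(81*y^2 - 36*y - 60)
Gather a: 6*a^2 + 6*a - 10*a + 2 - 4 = 6*a^2 - 4*a - 2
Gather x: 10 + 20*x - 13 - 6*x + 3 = 14*x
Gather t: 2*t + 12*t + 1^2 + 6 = 14*t + 7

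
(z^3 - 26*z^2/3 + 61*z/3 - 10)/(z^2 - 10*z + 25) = (z^2 - 11*z/3 + 2)/(z - 5)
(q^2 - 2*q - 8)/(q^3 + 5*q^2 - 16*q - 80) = (q + 2)/(q^2 + 9*q + 20)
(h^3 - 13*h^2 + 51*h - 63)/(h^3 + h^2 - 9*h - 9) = (h^2 - 10*h + 21)/(h^2 + 4*h + 3)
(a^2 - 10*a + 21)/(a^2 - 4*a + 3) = (a - 7)/(a - 1)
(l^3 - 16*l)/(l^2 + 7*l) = (l^2 - 16)/(l + 7)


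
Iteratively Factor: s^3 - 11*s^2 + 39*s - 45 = (s - 3)*(s^2 - 8*s + 15) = (s - 5)*(s - 3)*(s - 3)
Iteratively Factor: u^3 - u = (u)*(u^2 - 1) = u*(u - 1)*(u + 1)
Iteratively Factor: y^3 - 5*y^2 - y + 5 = (y - 1)*(y^2 - 4*y - 5) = (y - 5)*(y - 1)*(y + 1)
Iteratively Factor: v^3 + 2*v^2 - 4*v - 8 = (v + 2)*(v^2 - 4) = (v + 2)^2*(v - 2)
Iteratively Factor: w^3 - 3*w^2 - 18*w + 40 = (w - 5)*(w^2 + 2*w - 8) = (w - 5)*(w - 2)*(w + 4)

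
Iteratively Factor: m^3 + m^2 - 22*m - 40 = (m - 5)*(m^2 + 6*m + 8) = (m - 5)*(m + 4)*(m + 2)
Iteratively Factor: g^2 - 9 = (g - 3)*(g + 3)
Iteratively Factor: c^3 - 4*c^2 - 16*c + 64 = (c - 4)*(c^2 - 16) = (c - 4)*(c + 4)*(c - 4)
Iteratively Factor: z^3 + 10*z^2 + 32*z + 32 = (z + 4)*(z^2 + 6*z + 8) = (z + 4)^2*(z + 2)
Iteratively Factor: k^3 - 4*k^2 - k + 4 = (k - 4)*(k^2 - 1) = (k - 4)*(k - 1)*(k + 1)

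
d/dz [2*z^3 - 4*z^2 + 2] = 2*z*(3*z - 4)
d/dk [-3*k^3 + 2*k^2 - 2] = k*(4 - 9*k)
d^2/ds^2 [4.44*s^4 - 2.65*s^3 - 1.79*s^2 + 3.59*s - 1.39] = 53.28*s^2 - 15.9*s - 3.58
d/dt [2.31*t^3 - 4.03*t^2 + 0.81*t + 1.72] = 6.93*t^2 - 8.06*t + 0.81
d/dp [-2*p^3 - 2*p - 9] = -6*p^2 - 2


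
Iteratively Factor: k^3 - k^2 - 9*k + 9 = (k - 1)*(k^2 - 9) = (k - 3)*(k - 1)*(k + 3)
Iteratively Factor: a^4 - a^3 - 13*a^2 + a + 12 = (a + 1)*(a^3 - 2*a^2 - 11*a + 12) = (a + 1)*(a + 3)*(a^2 - 5*a + 4) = (a - 1)*(a + 1)*(a + 3)*(a - 4)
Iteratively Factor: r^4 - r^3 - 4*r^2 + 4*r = (r + 2)*(r^3 - 3*r^2 + 2*r) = (r - 1)*(r + 2)*(r^2 - 2*r) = r*(r - 1)*(r + 2)*(r - 2)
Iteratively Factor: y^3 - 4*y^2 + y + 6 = (y - 3)*(y^2 - y - 2) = (y - 3)*(y + 1)*(y - 2)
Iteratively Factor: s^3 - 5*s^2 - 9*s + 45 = (s - 5)*(s^2 - 9) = (s - 5)*(s - 3)*(s + 3)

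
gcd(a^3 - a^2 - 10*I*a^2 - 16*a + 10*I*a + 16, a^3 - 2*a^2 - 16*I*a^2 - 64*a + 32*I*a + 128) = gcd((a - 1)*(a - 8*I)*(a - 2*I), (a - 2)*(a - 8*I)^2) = a - 8*I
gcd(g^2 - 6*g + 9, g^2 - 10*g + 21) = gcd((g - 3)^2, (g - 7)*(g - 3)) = g - 3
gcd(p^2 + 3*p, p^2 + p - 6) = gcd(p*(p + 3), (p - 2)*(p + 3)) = p + 3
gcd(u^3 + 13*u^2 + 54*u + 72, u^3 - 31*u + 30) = u + 6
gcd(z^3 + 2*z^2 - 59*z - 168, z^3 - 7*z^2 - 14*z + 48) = z^2 - 5*z - 24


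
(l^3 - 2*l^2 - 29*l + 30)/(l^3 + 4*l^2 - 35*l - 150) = (l - 1)/(l + 5)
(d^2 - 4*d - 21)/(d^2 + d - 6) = (d - 7)/(d - 2)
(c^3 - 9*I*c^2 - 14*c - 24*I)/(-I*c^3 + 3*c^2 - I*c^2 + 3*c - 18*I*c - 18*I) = (I*c^3 + 9*c^2 - 14*I*c + 24)/(c^3 + c^2*(1 + 3*I) + 3*c*(6 + I) + 18)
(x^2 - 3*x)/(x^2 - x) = (x - 3)/(x - 1)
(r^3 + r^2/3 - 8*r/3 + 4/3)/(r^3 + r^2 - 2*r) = (r - 2/3)/r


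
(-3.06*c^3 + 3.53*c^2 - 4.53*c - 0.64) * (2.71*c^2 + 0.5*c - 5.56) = -8.2926*c^5 + 8.0363*c^4 + 6.5023*c^3 - 23.6262*c^2 + 24.8668*c + 3.5584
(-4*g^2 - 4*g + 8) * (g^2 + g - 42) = -4*g^4 - 8*g^3 + 172*g^2 + 176*g - 336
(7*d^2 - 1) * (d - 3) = 7*d^3 - 21*d^2 - d + 3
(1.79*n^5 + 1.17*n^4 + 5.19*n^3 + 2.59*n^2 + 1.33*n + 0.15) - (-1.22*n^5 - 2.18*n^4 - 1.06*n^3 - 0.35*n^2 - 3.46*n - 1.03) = 3.01*n^5 + 3.35*n^4 + 6.25*n^3 + 2.94*n^2 + 4.79*n + 1.18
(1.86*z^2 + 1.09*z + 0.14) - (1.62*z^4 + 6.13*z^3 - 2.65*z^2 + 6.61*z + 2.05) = -1.62*z^4 - 6.13*z^3 + 4.51*z^2 - 5.52*z - 1.91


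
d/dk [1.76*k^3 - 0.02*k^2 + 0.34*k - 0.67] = 5.28*k^2 - 0.04*k + 0.34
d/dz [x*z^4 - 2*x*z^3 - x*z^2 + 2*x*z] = 2*x*(2*z^3 - 3*z^2 - z + 1)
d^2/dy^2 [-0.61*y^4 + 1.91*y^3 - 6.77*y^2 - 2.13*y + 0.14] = -7.32*y^2 + 11.46*y - 13.54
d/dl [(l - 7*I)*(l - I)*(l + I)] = 3*l^2 - 14*I*l + 1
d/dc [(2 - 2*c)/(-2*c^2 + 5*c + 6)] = 2*(-2*c^2 + 4*c - 11)/(4*c^4 - 20*c^3 + c^2 + 60*c + 36)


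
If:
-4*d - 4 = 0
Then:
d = -1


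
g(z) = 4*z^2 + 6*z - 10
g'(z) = 8*z + 6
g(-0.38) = -11.70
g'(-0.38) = 2.96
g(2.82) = 38.73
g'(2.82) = 28.56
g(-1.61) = -9.29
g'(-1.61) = -6.88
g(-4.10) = 32.64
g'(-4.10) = -26.80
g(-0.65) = -12.21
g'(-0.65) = 0.80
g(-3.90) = 27.44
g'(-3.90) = -25.20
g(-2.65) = 2.19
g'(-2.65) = -15.20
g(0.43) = -6.68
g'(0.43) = 9.44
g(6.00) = 170.00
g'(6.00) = 54.00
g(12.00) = 638.00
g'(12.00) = 102.00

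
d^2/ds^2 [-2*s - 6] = 0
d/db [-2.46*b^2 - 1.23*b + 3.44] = -4.92*b - 1.23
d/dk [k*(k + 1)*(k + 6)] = 3*k^2 + 14*k + 6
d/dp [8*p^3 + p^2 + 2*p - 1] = 24*p^2 + 2*p + 2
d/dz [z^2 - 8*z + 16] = 2*z - 8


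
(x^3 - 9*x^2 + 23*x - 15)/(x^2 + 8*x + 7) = (x^3 - 9*x^2 + 23*x - 15)/(x^2 + 8*x + 7)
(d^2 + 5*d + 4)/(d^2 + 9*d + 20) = (d + 1)/(d + 5)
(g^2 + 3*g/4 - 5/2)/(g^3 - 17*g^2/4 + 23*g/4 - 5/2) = (g + 2)/(g^2 - 3*g + 2)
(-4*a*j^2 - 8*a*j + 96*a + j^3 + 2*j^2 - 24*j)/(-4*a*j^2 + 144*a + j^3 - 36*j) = (j - 4)/(j - 6)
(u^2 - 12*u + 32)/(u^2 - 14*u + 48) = (u - 4)/(u - 6)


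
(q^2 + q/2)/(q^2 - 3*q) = (q + 1/2)/(q - 3)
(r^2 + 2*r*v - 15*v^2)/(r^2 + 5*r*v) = (r - 3*v)/r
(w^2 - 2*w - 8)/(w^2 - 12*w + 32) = (w + 2)/(w - 8)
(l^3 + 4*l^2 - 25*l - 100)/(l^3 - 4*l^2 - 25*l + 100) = (l + 4)/(l - 4)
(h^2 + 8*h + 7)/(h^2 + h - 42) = (h + 1)/(h - 6)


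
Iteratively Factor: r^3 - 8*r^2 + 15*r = (r)*(r^2 - 8*r + 15) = r*(r - 5)*(r - 3)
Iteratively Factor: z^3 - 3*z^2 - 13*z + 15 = (z - 5)*(z^2 + 2*z - 3) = (z - 5)*(z + 3)*(z - 1)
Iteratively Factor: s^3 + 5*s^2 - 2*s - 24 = (s + 4)*(s^2 + s - 6) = (s + 3)*(s + 4)*(s - 2)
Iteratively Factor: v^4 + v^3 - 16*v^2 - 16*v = (v - 4)*(v^3 + 5*v^2 + 4*v) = (v - 4)*(v + 4)*(v^2 + v) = v*(v - 4)*(v + 4)*(v + 1)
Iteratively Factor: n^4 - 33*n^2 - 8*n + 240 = (n - 5)*(n^3 + 5*n^2 - 8*n - 48) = (n - 5)*(n - 3)*(n^2 + 8*n + 16) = (n - 5)*(n - 3)*(n + 4)*(n + 4)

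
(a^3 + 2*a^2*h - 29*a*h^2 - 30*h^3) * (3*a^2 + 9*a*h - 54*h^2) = 3*a^5 + 15*a^4*h - 123*a^3*h^2 - 459*a^2*h^3 + 1296*a*h^4 + 1620*h^5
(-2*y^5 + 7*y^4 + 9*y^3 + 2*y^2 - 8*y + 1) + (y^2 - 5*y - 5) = -2*y^5 + 7*y^4 + 9*y^3 + 3*y^2 - 13*y - 4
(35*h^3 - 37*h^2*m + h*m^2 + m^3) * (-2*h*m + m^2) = -70*h^4*m + 109*h^3*m^2 - 39*h^2*m^3 - h*m^4 + m^5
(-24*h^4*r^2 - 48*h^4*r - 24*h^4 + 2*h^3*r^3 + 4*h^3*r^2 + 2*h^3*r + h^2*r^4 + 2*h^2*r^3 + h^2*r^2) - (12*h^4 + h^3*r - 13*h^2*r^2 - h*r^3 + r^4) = -24*h^4*r^2 - 48*h^4*r - 36*h^4 + 2*h^3*r^3 + 4*h^3*r^2 + h^3*r + h^2*r^4 + 2*h^2*r^3 + 14*h^2*r^2 + h*r^3 - r^4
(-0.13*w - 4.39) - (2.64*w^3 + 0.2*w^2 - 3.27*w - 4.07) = -2.64*w^3 - 0.2*w^2 + 3.14*w - 0.319999999999999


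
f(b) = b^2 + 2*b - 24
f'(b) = 2*b + 2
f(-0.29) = -24.50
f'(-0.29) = 1.42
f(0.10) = -23.79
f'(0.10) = 2.20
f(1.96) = -16.24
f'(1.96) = 5.92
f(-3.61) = -18.19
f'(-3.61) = -5.22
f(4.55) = 5.80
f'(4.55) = 11.10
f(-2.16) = -23.65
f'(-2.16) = -2.32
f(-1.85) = -24.28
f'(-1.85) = -1.70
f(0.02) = -23.96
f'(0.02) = 2.04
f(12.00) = 144.00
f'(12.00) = 26.00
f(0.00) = -24.00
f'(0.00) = 2.00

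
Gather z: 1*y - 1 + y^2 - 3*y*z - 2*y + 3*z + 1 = y^2 - y + z*(3 - 3*y)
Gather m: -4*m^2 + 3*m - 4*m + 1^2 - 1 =-4*m^2 - m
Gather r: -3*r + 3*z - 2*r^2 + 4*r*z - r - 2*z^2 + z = -2*r^2 + r*(4*z - 4) - 2*z^2 + 4*z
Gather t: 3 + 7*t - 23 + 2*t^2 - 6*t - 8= 2*t^2 + t - 28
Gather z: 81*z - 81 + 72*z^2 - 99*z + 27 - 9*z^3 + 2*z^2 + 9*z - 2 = -9*z^3 + 74*z^2 - 9*z - 56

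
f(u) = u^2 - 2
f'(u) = 2*u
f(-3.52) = 10.39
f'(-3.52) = -7.04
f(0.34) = -1.88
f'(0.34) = 0.68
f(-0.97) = -1.06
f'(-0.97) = -1.94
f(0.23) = -1.95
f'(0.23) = 0.46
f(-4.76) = 20.66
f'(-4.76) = -9.52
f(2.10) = 2.41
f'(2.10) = 4.20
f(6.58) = 41.30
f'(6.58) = 13.16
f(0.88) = -1.23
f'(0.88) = 1.76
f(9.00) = 79.00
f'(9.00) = 18.00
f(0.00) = -2.00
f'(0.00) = 0.00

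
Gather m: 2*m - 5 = 2*m - 5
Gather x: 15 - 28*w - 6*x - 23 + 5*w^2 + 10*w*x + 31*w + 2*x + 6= 5*w^2 + 3*w + x*(10*w - 4) - 2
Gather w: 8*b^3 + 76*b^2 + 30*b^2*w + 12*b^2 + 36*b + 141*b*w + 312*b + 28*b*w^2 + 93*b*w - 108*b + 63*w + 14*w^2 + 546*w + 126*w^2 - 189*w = 8*b^3 + 88*b^2 + 240*b + w^2*(28*b + 140) + w*(30*b^2 + 234*b + 420)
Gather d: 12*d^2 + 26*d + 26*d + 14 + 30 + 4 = 12*d^2 + 52*d + 48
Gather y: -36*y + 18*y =-18*y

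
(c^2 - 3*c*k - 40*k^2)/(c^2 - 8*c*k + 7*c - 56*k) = (c + 5*k)/(c + 7)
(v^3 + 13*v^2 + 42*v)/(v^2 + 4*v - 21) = v*(v + 6)/(v - 3)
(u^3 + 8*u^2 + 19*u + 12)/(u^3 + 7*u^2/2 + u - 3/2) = 2*(u + 4)/(2*u - 1)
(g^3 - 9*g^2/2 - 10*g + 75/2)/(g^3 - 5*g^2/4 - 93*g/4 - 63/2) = 2*(2*g^2 - 15*g + 25)/(4*g^2 - 17*g - 42)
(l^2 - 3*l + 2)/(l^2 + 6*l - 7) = (l - 2)/(l + 7)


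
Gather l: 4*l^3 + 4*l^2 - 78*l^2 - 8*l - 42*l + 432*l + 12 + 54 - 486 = 4*l^3 - 74*l^2 + 382*l - 420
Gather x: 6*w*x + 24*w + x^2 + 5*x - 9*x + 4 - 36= 24*w + x^2 + x*(6*w - 4) - 32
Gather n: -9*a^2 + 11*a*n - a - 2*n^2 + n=-9*a^2 - a - 2*n^2 + n*(11*a + 1)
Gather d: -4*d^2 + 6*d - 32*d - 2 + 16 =-4*d^2 - 26*d + 14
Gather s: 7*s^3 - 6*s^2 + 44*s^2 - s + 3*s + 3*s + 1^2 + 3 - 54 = 7*s^3 + 38*s^2 + 5*s - 50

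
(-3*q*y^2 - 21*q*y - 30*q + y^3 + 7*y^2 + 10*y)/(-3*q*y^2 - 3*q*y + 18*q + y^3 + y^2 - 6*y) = (y^2 + 7*y + 10)/(y^2 + y - 6)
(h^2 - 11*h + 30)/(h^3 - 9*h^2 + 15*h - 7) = (h^2 - 11*h + 30)/(h^3 - 9*h^2 + 15*h - 7)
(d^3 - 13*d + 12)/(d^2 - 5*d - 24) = (-d^3 + 13*d - 12)/(-d^2 + 5*d + 24)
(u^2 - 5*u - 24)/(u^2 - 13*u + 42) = (u^2 - 5*u - 24)/(u^2 - 13*u + 42)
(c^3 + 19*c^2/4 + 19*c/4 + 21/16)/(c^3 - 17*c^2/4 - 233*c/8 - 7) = (8*c^2 + 10*c + 3)/(2*(4*c^2 - 31*c - 8))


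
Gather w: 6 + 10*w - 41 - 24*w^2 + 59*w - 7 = -24*w^2 + 69*w - 42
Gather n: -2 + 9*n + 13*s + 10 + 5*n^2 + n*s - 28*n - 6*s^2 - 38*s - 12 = 5*n^2 + n*(s - 19) - 6*s^2 - 25*s - 4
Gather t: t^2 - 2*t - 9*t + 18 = t^2 - 11*t + 18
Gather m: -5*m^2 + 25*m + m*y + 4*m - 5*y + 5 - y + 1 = -5*m^2 + m*(y + 29) - 6*y + 6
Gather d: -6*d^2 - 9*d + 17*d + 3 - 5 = -6*d^2 + 8*d - 2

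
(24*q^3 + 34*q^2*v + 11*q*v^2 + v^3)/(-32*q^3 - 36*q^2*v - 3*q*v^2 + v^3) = (-6*q - v)/(8*q - v)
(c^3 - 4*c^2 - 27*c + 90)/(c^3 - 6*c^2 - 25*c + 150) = (c - 3)/(c - 5)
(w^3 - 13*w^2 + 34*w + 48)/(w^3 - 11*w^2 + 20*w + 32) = (w - 6)/(w - 4)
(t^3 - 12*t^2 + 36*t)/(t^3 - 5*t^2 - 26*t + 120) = t*(t - 6)/(t^2 + t - 20)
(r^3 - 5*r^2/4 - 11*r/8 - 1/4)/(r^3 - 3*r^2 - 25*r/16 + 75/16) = 2*(8*r^3 - 10*r^2 - 11*r - 2)/(16*r^3 - 48*r^2 - 25*r + 75)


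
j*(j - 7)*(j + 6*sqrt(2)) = j^3 - 7*j^2 + 6*sqrt(2)*j^2 - 42*sqrt(2)*j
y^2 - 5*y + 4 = (y - 4)*(y - 1)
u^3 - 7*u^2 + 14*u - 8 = (u - 4)*(u - 2)*(u - 1)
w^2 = w^2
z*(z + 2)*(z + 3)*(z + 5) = z^4 + 10*z^3 + 31*z^2 + 30*z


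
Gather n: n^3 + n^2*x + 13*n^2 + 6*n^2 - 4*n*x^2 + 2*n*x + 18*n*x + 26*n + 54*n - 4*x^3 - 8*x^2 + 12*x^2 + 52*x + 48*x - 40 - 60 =n^3 + n^2*(x + 19) + n*(-4*x^2 + 20*x + 80) - 4*x^3 + 4*x^2 + 100*x - 100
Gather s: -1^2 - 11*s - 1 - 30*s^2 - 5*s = -30*s^2 - 16*s - 2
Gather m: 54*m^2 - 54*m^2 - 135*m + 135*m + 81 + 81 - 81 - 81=0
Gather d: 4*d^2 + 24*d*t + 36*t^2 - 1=4*d^2 + 24*d*t + 36*t^2 - 1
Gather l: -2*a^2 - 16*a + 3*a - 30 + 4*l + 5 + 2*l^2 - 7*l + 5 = -2*a^2 - 13*a + 2*l^2 - 3*l - 20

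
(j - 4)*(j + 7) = j^2 + 3*j - 28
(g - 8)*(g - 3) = g^2 - 11*g + 24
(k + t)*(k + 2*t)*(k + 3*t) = k^3 + 6*k^2*t + 11*k*t^2 + 6*t^3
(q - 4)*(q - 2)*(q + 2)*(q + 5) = q^4 + q^3 - 24*q^2 - 4*q + 80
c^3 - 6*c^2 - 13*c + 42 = (c - 7)*(c - 2)*(c + 3)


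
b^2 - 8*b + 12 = (b - 6)*(b - 2)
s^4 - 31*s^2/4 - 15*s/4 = s*(s - 3)*(s + 1/2)*(s + 5/2)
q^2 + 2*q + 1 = (q + 1)^2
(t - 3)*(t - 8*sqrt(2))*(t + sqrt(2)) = t^3 - 7*sqrt(2)*t^2 - 3*t^2 - 16*t + 21*sqrt(2)*t + 48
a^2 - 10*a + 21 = (a - 7)*(a - 3)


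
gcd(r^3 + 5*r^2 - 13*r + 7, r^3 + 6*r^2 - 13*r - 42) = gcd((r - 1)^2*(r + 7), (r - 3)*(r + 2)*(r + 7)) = r + 7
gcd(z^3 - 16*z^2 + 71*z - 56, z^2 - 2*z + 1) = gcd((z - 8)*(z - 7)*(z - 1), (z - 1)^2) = z - 1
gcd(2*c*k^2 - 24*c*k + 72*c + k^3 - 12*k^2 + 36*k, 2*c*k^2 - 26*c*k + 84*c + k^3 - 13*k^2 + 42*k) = 2*c*k - 12*c + k^2 - 6*k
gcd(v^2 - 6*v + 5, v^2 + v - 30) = v - 5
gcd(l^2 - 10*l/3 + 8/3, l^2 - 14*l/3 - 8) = 1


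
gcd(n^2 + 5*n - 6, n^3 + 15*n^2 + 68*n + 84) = n + 6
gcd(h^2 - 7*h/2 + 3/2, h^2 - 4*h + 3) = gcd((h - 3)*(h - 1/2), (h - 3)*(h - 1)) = h - 3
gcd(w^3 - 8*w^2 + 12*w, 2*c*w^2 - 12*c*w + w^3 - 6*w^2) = w^2 - 6*w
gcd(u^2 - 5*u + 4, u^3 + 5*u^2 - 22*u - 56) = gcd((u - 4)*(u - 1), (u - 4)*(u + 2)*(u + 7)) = u - 4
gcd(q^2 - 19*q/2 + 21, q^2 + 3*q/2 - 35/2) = q - 7/2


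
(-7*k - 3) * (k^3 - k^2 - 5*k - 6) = -7*k^4 + 4*k^3 + 38*k^2 + 57*k + 18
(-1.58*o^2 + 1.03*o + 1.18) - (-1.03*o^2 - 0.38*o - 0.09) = -0.55*o^2 + 1.41*o + 1.27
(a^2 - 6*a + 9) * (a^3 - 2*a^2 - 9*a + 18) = a^5 - 8*a^4 + 12*a^3 + 54*a^2 - 189*a + 162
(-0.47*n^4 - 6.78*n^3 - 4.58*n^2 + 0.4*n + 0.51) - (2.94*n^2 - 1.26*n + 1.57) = -0.47*n^4 - 6.78*n^3 - 7.52*n^2 + 1.66*n - 1.06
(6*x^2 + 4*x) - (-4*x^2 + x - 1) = 10*x^2 + 3*x + 1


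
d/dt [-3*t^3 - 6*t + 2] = -9*t^2 - 6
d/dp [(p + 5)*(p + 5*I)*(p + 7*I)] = 3*p^2 + p*(10 + 24*I) - 35 + 60*I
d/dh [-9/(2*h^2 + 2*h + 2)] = 9*(2*h + 1)/(2*(h^2 + h + 1)^2)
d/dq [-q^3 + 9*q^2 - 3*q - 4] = -3*q^2 + 18*q - 3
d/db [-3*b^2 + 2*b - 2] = 2 - 6*b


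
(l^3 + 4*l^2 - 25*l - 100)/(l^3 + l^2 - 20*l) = (l^2 - l - 20)/(l*(l - 4))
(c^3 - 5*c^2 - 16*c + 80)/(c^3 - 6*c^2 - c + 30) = (c^2 - 16)/(c^2 - c - 6)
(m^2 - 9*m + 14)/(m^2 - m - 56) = (-m^2 + 9*m - 14)/(-m^2 + m + 56)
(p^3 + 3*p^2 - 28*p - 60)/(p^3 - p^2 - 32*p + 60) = (p + 2)/(p - 2)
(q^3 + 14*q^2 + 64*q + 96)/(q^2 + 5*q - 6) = (q^2 + 8*q + 16)/(q - 1)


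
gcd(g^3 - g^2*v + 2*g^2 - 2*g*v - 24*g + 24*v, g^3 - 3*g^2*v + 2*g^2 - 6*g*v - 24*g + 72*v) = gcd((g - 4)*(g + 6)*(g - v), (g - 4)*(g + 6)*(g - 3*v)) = g^2 + 2*g - 24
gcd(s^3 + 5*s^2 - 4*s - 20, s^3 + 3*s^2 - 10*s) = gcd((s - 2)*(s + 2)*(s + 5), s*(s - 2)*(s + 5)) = s^2 + 3*s - 10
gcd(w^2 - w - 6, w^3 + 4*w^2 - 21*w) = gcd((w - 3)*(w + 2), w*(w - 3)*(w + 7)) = w - 3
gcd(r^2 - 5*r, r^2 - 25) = r - 5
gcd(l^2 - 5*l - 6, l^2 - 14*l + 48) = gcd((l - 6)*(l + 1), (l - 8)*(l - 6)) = l - 6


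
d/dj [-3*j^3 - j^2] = j*(-9*j - 2)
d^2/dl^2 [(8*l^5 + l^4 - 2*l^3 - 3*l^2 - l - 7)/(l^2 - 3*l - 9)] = 2*(24*l^7 - 191*l^6 - 225*l^5 + 3240*l^4 + 6650*l^3 + 222*l^2 - 450*l - 342)/(l^6 - 9*l^5 + 135*l^3 - 729*l - 729)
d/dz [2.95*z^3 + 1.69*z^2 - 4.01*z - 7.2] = 8.85*z^2 + 3.38*z - 4.01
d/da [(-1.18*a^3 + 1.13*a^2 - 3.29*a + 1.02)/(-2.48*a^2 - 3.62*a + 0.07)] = (2.9264*a^4 + 8.5432*a^3 - 12.4976*a^2 + 5.2174*a + 3.4621)/(6.1504*a^4 + 17.9552*a^3 + 12.7572*a^2 - 0.5068*a + 0.0049)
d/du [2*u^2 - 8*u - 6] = 4*u - 8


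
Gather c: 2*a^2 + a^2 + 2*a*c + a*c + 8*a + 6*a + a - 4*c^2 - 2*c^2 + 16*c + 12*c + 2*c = 3*a^2 + 15*a - 6*c^2 + c*(3*a + 30)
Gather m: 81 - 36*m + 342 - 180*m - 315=108 - 216*m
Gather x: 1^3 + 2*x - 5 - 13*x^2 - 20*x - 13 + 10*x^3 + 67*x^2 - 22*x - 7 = 10*x^3 + 54*x^2 - 40*x - 24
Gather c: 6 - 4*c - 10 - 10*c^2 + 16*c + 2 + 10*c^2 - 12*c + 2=0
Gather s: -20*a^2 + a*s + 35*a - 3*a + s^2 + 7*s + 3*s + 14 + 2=-20*a^2 + 32*a + s^2 + s*(a + 10) + 16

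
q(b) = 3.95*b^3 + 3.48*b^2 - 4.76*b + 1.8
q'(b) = 11.85*b^2 + 6.96*b - 4.76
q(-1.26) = 5.42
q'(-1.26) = 5.28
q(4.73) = 475.15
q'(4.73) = 293.28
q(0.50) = 0.78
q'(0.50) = 1.68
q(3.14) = 143.45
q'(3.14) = 133.93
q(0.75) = 1.85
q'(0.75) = 7.13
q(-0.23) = 3.03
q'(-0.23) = -5.73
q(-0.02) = 1.90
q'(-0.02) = -4.89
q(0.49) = 0.77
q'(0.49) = 1.50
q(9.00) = 3120.39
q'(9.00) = 1017.73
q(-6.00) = -697.56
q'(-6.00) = 380.08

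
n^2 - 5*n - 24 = (n - 8)*(n + 3)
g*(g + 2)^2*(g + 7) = g^4 + 11*g^3 + 32*g^2 + 28*g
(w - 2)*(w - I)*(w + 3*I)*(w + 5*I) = w^4 - 2*w^3 + 7*I*w^3 - 7*w^2 - 14*I*w^2 + 14*w + 15*I*w - 30*I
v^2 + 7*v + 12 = (v + 3)*(v + 4)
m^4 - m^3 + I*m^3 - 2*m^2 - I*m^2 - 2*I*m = m*(m - 2)*(m + 1)*(m + I)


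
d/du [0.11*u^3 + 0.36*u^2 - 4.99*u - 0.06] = 0.33*u^2 + 0.72*u - 4.99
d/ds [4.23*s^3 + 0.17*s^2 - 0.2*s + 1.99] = 12.69*s^2 + 0.34*s - 0.2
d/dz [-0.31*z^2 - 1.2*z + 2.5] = -0.62*z - 1.2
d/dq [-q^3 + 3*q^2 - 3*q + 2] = -3*q^2 + 6*q - 3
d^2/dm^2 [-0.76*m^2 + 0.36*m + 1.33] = -1.52000000000000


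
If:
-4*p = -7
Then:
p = 7/4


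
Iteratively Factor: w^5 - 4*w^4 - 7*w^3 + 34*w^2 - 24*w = (w - 4)*(w^4 - 7*w^2 + 6*w) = (w - 4)*(w - 1)*(w^3 + w^2 - 6*w) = (w - 4)*(w - 2)*(w - 1)*(w^2 + 3*w) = w*(w - 4)*(w - 2)*(w - 1)*(w + 3)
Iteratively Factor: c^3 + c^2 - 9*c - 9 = (c - 3)*(c^2 + 4*c + 3) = (c - 3)*(c + 3)*(c + 1)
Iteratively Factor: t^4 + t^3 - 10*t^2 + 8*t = (t - 1)*(t^3 + 2*t^2 - 8*t) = (t - 1)*(t + 4)*(t^2 - 2*t) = t*(t - 1)*(t + 4)*(t - 2)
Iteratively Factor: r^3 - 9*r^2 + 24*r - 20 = (r - 2)*(r^2 - 7*r + 10) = (r - 2)^2*(r - 5)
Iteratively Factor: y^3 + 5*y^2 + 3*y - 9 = (y + 3)*(y^2 + 2*y - 3) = (y - 1)*(y + 3)*(y + 3)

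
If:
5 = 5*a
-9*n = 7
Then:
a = 1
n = -7/9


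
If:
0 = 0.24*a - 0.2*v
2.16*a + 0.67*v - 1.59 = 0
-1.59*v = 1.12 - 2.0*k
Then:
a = 0.54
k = 1.07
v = 0.64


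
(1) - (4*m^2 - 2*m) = -4*m^2 + 2*m + 1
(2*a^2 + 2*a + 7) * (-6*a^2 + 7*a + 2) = -12*a^4 + 2*a^3 - 24*a^2 + 53*a + 14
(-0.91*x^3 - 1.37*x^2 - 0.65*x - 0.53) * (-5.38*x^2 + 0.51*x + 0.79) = 4.8958*x^5 + 6.9065*x^4 + 2.0794*x^3 + 1.4376*x^2 - 0.7838*x - 0.4187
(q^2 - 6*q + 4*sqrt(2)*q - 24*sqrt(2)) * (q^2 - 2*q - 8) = q^4 - 8*q^3 + 4*sqrt(2)*q^3 - 32*sqrt(2)*q^2 + 4*q^2 + 16*sqrt(2)*q + 48*q + 192*sqrt(2)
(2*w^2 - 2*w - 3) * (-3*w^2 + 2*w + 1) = -6*w^4 + 10*w^3 + 7*w^2 - 8*w - 3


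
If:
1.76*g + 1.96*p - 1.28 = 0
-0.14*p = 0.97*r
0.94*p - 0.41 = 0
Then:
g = 0.24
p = 0.44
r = -0.06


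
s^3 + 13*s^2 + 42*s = s*(s + 6)*(s + 7)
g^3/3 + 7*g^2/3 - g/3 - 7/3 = (g/3 + 1/3)*(g - 1)*(g + 7)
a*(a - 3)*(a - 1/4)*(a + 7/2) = a^4 + a^3/4 - 85*a^2/8 + 21*a/8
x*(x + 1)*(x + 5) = x^3 + 6*x^2 + 5*x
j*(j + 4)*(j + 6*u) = j^3 + 6*j^2*u + 4*j^2 + 24*j*u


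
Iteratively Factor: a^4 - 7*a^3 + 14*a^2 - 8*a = (a)*(a^3 - 7*a^2 + 14*a - 8) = a*(a - 2)*(a^2 - 5*a + 4) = a*(a - 4)*(a - 2)*(a - 1)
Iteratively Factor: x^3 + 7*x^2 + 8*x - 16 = (x - 1)*(x^2 + 8*x + 16) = (x - 1)*(x + 4)*(x + 4)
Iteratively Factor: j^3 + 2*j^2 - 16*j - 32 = (j + 4)*(j^2 - 2*j - 8) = (j + 2)*(j + 4)*(j - 4)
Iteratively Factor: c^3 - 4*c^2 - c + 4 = (c - 1)*(c^2 - 3*c - 4) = (c - 1)*(c + 1)*(c - 4)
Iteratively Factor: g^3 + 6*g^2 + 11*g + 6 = (g + 3)*(g^2 + 3*g + 2) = (g + 2)*(g + 3)*(g + 1)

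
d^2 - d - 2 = (d - 2)*(d + 1)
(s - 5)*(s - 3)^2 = s^3 - 11*s^2 + 39*s - 45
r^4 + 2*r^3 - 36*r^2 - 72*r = r*(r - 6)*(r + 2)*(r + 6)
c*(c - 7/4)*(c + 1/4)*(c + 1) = c^4 - c^3/2 - 31*c^2/16 - 7*c/16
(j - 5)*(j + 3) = j^2 - 2*j - 15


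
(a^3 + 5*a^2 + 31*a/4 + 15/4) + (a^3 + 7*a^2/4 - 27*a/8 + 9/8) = 2*a^3 + 27*a^2/4 + 35*a/8 + 39/8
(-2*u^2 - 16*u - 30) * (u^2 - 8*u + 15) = -2*u^4 + 68*u^2 - 450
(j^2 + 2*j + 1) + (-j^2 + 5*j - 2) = 7*j - 1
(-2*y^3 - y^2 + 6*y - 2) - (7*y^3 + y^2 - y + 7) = -9*y^3 - 2*y^2 + 7*y - 9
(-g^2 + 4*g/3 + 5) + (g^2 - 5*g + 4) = 9 - 11*g/3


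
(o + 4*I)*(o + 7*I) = o^2 + 11*I*o - 28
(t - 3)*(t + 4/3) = t^2 - 5*t/3 - 4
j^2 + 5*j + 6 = (j + 2)*(j + 3)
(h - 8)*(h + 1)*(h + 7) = h^3 - 57*h - 56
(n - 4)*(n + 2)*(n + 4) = n^3 + 2*n^2 - 16*n - 32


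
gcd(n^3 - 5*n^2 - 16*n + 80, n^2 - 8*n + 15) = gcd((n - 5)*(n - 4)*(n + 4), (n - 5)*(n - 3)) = n - 5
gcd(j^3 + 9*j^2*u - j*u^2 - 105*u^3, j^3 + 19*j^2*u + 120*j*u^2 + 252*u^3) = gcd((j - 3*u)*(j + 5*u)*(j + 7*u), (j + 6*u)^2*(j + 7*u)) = j + 7*u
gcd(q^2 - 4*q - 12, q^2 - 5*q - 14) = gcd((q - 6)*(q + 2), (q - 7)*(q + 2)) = q + 2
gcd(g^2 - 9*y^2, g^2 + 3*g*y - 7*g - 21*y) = g + 3*y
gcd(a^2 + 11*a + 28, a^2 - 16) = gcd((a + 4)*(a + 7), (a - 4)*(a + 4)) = a + 4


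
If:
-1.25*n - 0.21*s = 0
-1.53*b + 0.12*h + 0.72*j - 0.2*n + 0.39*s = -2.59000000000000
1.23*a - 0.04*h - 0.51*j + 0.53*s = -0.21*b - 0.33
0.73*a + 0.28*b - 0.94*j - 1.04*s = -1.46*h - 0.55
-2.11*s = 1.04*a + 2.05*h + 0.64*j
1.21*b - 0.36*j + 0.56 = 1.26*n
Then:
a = 19.82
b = 13.23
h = -2.72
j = 35.51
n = 3.01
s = -17.90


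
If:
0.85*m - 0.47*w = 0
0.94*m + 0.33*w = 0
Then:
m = 0.00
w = 0.00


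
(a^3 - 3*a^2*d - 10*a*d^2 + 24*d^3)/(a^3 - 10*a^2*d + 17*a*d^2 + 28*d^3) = (a^2 + a*d - 6*d^2)/(a^2 - 6*a*d - 7*d^2)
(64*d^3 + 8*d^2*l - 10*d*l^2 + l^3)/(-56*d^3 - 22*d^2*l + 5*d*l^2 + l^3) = (-8*d + l)/(7*d + l)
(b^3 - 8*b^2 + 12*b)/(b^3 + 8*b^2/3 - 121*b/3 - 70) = 3*b*(b - 2)/(3*b^2 + 26*b + 35)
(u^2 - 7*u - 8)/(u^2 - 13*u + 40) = (u + 1)/(u - 5)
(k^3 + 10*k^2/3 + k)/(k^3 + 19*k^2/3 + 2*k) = (k + 3)/(k + 6)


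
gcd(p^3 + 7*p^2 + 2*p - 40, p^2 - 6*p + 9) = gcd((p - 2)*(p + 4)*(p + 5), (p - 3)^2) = 1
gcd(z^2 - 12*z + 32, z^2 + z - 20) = z - 4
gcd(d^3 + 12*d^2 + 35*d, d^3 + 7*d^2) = d^2 + 7*d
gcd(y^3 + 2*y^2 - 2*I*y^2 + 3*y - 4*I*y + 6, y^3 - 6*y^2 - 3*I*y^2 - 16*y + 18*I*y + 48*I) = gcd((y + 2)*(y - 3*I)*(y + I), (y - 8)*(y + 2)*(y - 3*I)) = y^2 + y*(2 - 3*I) - 6*I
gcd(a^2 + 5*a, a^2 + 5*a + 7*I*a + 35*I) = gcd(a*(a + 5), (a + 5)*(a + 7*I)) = a + 5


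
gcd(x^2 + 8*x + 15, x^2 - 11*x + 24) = 1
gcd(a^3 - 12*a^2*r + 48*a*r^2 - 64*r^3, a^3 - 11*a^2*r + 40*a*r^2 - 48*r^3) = a^2 - 8*a*r + 16*r^2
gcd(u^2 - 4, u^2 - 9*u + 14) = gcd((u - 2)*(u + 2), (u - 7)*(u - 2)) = u - 2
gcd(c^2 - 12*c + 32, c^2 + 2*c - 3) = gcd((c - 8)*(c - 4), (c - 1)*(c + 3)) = 1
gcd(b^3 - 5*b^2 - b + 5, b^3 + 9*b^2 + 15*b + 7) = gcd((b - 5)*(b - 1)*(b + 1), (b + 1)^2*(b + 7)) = b + 1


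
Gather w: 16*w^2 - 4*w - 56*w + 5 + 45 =16*w^2 - 60*w + 50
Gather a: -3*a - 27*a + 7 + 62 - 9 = 60 - 30*a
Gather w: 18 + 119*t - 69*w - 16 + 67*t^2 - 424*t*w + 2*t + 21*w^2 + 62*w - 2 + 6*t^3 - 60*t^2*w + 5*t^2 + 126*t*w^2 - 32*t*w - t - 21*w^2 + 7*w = 6*t^3 + 72*t^2 + 126*t*w^2 + 120*t + w*(-60*t^2 - 456*t)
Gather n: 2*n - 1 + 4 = 2*n + 3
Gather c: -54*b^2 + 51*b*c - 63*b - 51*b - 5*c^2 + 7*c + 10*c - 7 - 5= -54*b^2 - 114*b - 5*c^2 + c*(51*b + 17) - 12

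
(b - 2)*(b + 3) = b^2 + b - 6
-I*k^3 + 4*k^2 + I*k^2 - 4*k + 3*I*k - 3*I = (k + I)*(k + 3*I)*(-I*k + I)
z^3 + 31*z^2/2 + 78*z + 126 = (z + 7/2)*(z + 6)^2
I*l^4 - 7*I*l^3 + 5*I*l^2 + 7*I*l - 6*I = (l - 6)*(l - 1)*(l + 1)*(I*l - I)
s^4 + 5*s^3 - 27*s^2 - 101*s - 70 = (s - 5)*(s + 1)*(s + 2)*(s + 7)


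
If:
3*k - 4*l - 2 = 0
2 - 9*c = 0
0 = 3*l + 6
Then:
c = 2/9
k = -2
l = -2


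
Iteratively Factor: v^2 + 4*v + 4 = (v + 2)*(v + 2)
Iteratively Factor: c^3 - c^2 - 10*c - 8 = (c + 1)*(c^2 - 2*c - 8) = (c - 4)*(c + 1)*(c + 2)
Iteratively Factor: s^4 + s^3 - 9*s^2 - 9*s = (s + 1)*(s^3 - 9*s) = (s + 1)*(s + 3)*(s^2 - 3*s) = (s - 3)*(s + 1)*(s + 3)*(s)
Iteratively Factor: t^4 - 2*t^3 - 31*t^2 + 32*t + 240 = (t - 4)*(t^3 + 2*t^2 - 23*t - 60) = (t - 4)*(t + 3)*(t^2 - t - 20) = (t - 5)*(t - 4)*(t + 3)*(t + 4)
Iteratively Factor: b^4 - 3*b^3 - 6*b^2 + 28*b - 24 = (b - 2)*(b^3 - b^2 - 8*b + 12) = (b - 2)^2*(b^2 + b - 6) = (b - 2)^3*(b + 3)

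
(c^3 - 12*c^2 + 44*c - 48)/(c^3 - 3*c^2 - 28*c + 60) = (c - 4)/(c + 5)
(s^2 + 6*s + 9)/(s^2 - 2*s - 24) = (s^2 + 6*s + 9)/(s^2 - 2*s - 24)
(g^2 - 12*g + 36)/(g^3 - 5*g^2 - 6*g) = (g - 6)/(g*(g + 1))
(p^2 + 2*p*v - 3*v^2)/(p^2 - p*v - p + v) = (p + 3*v)/(p - 1)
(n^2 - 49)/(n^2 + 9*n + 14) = (n - 7)/(n + 2)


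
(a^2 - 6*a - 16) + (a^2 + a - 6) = 2*a^2 - 5*a - 22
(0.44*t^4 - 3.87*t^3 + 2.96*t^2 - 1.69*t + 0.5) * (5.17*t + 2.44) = 2.2748*t^5 - 18.9343*t^4 + 5.8604*t^3 - 1.5149*t^2 - 1.5386*t + 1.22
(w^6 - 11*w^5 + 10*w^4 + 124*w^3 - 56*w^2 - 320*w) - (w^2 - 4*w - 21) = w^6 - 11*w^5 + 10*w^4 + 124*w^3 - 57*w^2 - 316*w + 21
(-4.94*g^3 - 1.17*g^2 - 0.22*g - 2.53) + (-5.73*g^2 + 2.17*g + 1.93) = -4.94*g^3 - 6.9*g^2 + 1.95*g - 0.6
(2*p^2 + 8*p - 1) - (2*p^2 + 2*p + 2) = 6*p - 3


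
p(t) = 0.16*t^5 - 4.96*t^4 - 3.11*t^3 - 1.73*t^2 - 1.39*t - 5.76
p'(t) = 0.8*t^4 - 19.84*t^3 - 9.33*t^2 - 3.46*t - 1.39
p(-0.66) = -5.66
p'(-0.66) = 2.69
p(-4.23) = -1600.10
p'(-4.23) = 1604.06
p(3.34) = -696.33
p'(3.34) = -756.70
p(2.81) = -373.55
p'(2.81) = -475.12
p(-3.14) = -453.18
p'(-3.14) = 609.48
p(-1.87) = -53.18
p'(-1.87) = 111.97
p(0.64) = -8.99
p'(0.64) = -12.49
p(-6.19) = -8061.75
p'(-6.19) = 5542.62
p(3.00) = -472.35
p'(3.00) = -566.62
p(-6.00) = -7060.26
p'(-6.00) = 5005.73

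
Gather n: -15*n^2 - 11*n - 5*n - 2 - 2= -15*n^2 - 16*n - 4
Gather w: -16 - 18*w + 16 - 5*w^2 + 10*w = -5*w^2 - 8*w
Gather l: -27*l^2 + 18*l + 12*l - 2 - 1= -27*l^2 + 30*l - 3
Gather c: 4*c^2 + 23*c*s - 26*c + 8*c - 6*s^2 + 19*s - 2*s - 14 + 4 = 4*c^2 + c*(23*s - 18) - 6*s^2 + 17*s - 10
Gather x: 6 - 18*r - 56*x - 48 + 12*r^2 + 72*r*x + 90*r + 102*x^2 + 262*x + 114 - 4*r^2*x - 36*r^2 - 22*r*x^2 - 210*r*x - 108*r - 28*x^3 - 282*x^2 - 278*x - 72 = -24*r^2 - 36*r - 28*x^3 + x^2*(-22*r - 180) + x*(-4*r^2 - 138*r - 72)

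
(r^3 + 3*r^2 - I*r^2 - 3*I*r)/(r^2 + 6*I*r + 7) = r*(r + 3)/(r + 7*I)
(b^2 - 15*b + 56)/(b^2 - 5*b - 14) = (b - 8)/(b + 2)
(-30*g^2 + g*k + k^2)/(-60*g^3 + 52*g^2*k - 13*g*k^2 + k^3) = (6*g + k)/(12*g^2 - 8*g*k + k^2)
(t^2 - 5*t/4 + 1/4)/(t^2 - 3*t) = (4*t^2 - 5*t + 1)/(4*t*(t - 3))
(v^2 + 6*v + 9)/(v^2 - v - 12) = (v + 3)/(v - 4)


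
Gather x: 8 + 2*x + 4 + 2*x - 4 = 4*x + 8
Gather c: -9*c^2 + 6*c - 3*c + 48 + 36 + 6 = -9*c^2 + 3*c + 90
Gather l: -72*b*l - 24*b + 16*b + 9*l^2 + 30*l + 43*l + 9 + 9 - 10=-8*b + 9*l^2 + l*(73 - 72*b) + 8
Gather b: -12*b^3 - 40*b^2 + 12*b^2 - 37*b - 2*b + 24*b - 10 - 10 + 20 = -12*b^3 - 28*b^2 - 15*b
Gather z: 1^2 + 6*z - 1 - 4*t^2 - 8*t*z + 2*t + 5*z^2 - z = -4*t^2 + 2*t + 5*z^2 + z*(5 - 8*t)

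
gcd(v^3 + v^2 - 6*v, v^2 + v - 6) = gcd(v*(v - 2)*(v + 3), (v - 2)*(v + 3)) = v^2 + v - 6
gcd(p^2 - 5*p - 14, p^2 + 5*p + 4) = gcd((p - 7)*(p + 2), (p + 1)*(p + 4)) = 1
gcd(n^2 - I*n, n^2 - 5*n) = n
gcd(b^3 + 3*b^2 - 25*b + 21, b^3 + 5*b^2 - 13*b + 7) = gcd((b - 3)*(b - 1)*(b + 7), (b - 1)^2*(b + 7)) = b^2 + 6*b - 7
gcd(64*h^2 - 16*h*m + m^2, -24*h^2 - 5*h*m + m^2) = 8*h - m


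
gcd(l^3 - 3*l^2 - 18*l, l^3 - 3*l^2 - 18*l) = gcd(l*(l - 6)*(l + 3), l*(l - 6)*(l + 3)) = l^3 - 3*l^2 - 18*l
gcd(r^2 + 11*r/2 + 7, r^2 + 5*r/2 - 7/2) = r + 7/2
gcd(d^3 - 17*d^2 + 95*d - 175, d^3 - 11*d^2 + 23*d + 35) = d^2 - 12*d + 35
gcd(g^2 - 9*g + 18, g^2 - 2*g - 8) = 1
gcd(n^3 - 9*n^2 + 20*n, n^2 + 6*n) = n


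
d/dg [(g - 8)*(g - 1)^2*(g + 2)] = 4*g^3 - 24*g^2 - 6*g + 26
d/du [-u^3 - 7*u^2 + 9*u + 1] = -3*u^2 - 14*u + 9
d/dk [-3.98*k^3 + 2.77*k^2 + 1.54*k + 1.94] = -11.94*k^2 + 5.54*k + 1.54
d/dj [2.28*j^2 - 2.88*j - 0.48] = 4.56*j - 2.88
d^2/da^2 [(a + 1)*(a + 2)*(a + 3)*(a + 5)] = 12*a^2 + 66*a + 82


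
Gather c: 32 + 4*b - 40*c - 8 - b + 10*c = 3*b - 30*c + 24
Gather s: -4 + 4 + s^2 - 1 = s^2 - 1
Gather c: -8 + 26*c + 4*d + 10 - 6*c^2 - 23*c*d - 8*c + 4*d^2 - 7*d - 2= -6*c^2 + c*(18 - 23*d) + 4*d^2 - 3*d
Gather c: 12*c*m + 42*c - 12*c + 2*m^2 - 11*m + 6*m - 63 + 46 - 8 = c*(12*m + 30) + 2*m^2 - 5*m - 25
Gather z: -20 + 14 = -6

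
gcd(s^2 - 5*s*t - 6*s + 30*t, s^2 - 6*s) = s - 6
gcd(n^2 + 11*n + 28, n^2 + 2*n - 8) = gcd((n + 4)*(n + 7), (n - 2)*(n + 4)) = n + 4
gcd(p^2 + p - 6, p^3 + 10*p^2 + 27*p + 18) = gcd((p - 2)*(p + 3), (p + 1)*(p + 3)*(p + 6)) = p + 3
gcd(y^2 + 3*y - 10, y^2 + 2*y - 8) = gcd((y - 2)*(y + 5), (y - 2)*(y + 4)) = y - 2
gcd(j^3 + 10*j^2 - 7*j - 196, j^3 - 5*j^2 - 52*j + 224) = j^2 + 3*j - 28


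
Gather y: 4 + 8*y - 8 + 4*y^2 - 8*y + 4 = 4*y^2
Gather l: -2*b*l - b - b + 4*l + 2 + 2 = -2*b + l*(4 - 2*b) + 4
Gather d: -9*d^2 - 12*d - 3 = -9*d^2 - 12*d - 3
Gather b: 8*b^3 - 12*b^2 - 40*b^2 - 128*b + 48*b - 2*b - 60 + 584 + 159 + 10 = 8*b^3 - 52*b^2 - 82*b + 693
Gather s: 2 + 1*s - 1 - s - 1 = 0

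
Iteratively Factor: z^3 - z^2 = (z)*(z^2 - z) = z^2*(z - 1)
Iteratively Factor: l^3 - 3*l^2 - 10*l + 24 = (l + 3)*(l^2 - 6*l + 8) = (l - 2)*(l + 3)*(l - 4)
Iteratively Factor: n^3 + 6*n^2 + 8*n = (n + 2)*(n^2 + 4*n) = (n + 2)*(n + 4)*(n)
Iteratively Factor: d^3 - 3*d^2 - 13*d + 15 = (d - 1)*(d^2 - 2*d - 15) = (d - 1)*(d + 3)*(d - 5)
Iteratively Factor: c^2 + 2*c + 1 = (c + 1)*(c + 1)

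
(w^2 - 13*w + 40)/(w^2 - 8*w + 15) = (w - 8)/(w - 3)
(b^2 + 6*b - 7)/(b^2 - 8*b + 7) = (b + 7)/(b - 7)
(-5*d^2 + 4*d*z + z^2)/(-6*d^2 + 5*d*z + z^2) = (5*d + z)/(6*d + z)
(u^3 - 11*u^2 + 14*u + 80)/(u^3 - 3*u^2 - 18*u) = (-u^3 + 11*u^2 - 14*u - 80)/(u*(-u^2 + 3*u + 18))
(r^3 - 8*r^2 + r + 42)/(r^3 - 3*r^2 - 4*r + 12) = (r - 7)/(r - 2)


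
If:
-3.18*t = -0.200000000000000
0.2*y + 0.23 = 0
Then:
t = 0.06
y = -1.15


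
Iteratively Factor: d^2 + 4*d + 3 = (d + 1)*(d + 3)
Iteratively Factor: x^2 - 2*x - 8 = (x + 2)*(x - 4)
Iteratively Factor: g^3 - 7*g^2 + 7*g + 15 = (g - 3)*(g^2 - 4*g - 5) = (g - 5)*(g - 3)*(g + 1)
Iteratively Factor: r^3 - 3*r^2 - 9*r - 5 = (r + 1)*(r^2 - 4*r - 5) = (r + 1)^2*(r - 5)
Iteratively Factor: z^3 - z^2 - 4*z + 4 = (z + 2)*(z^2 - 3*z + 2) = (z - 2)*(z + 2)*(z - 1)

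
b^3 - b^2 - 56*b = b*(b - 8)*(b + 7)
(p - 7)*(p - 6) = p^2 - 13*p + 42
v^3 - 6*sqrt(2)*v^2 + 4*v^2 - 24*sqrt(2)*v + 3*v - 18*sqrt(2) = (v + 1)*(v + 3)*(v - 6*sqrt(2))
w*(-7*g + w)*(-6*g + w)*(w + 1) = 42*g^2*w^2 + 42*g^2*w - 13*g*w^3 - 13*g*w^2 + w^4 + w^3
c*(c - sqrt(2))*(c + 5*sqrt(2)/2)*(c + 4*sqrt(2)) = c^4 + 11*sqrt(2)*c^3/2 + 7*c^2 - 20*sqrt(2)*c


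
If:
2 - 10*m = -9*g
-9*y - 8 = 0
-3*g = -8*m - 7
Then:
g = -43/21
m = -23/14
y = -8/9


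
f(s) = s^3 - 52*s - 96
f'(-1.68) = -43.53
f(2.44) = -208.35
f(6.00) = -192.00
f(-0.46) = -72.18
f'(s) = 3*s^2 - 52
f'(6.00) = 56.00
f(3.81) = -238.81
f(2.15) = -197.86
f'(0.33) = -51.67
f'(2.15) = -38.13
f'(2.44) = -34.14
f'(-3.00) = -25.00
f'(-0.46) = -51.37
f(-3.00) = 33.00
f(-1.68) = -13.38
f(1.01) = -147.49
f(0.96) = -145.04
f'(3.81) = -8.45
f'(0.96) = -49.24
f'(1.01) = -48.94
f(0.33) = -113.12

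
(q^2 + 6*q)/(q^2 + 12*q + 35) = q*(q + 6)/(q^2 + 12*q + 35)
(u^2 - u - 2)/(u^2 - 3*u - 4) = (u - 2)/(u - 4)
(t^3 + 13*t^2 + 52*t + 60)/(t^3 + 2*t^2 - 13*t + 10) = (t^2 + 8*t + 12)/(t^2 - 3*t + 2)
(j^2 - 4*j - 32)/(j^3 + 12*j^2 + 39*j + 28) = (j - 8)/(j^2 + 8*j + 7)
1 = 1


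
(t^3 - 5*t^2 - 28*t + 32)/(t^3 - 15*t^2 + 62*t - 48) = (t + 4)/(t - 6)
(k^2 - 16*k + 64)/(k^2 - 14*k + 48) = (k - 8)/(k - 6)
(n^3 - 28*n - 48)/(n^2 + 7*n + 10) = (n^2 - 2*n - 24)/(n + 5)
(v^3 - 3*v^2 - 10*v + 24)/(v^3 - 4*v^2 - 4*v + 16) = (v + 3)/(v + 2)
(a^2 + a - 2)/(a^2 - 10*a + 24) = (a^2 + a - 2)/(a^2 - 10*a + 24)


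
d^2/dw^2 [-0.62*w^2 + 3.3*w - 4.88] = -1.24000000000000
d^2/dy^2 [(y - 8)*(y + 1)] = 2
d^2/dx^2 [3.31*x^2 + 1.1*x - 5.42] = 6.62000000000000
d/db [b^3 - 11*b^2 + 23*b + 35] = 3*b^2 - 22*b + 23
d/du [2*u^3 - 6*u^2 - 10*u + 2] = 6*u^2 - 12*u - 10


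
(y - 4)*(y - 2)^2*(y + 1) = y^4 - 7*y^3 + 12*y^2 + 4*y - 16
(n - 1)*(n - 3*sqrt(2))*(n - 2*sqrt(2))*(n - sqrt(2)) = n^4 - 6*sqrt(2)*n^3 - n^3 + 6*sqrt(2)*n^2 + 22*n^2 - 22*n - 12*sqrt(2)*n + 12*sqrt(2)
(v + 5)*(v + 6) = v^2 + 11*v + 30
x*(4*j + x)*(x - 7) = 4*j*x^2 - 28*j*x + x^3 - 7*x^2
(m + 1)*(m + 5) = m^2 + 6*m + 5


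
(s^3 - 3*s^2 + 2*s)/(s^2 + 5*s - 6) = s*(s - 2)/(s + 6)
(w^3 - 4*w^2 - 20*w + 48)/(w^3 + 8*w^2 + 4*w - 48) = (w - 6)/(w + 6)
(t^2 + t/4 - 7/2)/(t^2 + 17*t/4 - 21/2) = (t + 2)/(t + 6)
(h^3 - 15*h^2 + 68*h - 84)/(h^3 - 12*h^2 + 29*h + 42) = (h - 2)/(h + 1)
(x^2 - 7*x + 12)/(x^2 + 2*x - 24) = (x - 3)/(x + 6)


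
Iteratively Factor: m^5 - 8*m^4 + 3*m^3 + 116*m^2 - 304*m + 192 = (m + 4)*(m^4 - 12*m^3 + 51*m^2 - 88*m + 48) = (m - 4)*(m + 4)*(m^3 - 8*m^2 + 19*m - 12) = (m - 4)*(m - 3)*(m + 4)*(m^2 - 5*m + 4) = (m - 4)^2*(m - 3)*(m + 4)*(m - 1)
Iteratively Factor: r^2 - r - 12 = (r - 4)*(r + 3)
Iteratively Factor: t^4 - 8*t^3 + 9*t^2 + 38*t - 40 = (t + 2)*(t^3 - 10*t^2 + 29*t - 20) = (t - 5)*(t + 2)*(t^2 - 5*t + 4) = (t - 5)*(t - 4)*(t + 2)*(t - 1)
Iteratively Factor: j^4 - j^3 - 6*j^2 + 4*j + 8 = (j + 1)*(j^3 - 2*j^2 - 4*j + 8) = (j - 2)*(j + 1)*(j^2 - 4) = (j - 2)^2*(j + 1)*(j + 2)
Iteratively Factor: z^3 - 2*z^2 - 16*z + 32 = (z - 2)*(z^2 - 16) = (z - 2)*(z + 4)*(z - 4)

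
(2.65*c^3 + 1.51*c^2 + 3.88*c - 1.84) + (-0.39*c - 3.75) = 2.65*c^3 + 1.51*c^2 + 3.49*c - 5.59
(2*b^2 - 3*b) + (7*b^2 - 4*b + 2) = 9*b^2 - 7*b + 2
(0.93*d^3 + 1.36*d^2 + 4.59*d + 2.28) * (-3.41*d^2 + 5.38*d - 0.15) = -3.1713*d^5 + 0.365799999999999*d^4 - 8.4746*d^3 + 16.7154*d^2 + 11.5779*d - 0.342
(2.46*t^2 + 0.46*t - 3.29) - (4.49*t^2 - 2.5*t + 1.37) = -2.03*t^2 + 2.96*t - 4.66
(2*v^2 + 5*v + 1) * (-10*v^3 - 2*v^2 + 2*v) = -20*v^5 - 54*v^4 - 16*v^3 + 8*v^2 + 2*v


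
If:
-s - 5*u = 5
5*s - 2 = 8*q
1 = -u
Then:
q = -1/4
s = 0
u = -1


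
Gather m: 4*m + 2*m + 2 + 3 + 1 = 6*m + 6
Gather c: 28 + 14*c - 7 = 14*c + 21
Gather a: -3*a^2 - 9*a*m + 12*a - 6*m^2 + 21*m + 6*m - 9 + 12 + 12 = -3*a^2 + a*(12 - 9*m) - 6*m^2 + 27*m + 15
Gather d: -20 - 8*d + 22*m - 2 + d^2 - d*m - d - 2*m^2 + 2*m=d^2 + d*(-m - 9) - 2*m^2 + 24*m - 22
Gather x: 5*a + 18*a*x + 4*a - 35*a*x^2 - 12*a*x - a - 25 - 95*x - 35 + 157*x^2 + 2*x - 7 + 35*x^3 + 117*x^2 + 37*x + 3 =8*a + 35*x^3 + x^2*(274 - 35*a) + x*(6*a - 56) - 64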